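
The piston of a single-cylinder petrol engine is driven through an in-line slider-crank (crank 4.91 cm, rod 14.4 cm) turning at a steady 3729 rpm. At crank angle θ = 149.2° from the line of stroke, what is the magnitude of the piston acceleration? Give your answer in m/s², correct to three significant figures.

ω = 2π·3729/60 = 390.5 rad/s
x(θ) = r cosθ + √(L² − r² sin²θ); with ω constant, a = ω²·d²x/dθ².
d²x/dθ² = −r cosθ − r²(cos2θ)/√u − r⁴ sin²2θ/(4u^{3/2}),  u = L² − r² sin²θ = 0.0201039 m².
Substituting r = 0.0491 m, L = 0.144 m, θ = 149.2°: d²x/dθ² = +0.033694 m.
a = ω²·d²x/dθ² = (390.5)²·(+0.033694) = +5137.9 m/s²;  |a| = 5137.9 m/s².

5140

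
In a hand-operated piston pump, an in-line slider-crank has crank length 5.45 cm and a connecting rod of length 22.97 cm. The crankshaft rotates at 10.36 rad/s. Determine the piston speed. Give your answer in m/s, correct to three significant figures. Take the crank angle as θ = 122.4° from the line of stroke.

ω = 10.36 rad/s
For an in-line slider-crank, x = r cosθ + √(L² − r² sin²θ), so v = −rω sinθ·[1 + r cosθ/√(L² − r² sin²θ)].
With r = 0.0545 m, L = 0.2297 m, θ = 122.4°: √(L² − r² sin²θ) = 0.22504 m.
v = −0.0545·10.36·0.84433·[1 + 0.0545·-0.53583/0.22504] = -0.41486 m/s.
|v| = 0.41486 m/s.

0.415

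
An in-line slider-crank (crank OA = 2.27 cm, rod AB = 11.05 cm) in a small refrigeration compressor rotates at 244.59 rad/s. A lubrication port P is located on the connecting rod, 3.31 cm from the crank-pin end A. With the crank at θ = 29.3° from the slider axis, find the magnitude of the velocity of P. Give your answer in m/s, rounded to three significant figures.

4.44

ω = 244.6 rad/s.  Crank-pin speed |V_A| = rω = 5.5522 m/s, perpendicular to OA.
Rod angle: sinφ = −(r/L) sinθ ⇒ φ = -5.770°; ω_rod = −rω cosθ/√(L²−r²sin²θ) = -44.041 rad/s.
V_P = V_A + ω_rod × AP, with AP = 0.0331 m along the rod.
Components: V_Px = −rω sinθ − a·ω_rod·sinφ = -2.8637 m/s;  V_Py = rω cosθ + a·ω_rod·cosφ = +3.3915 m/s.
|V_P| = √(V_Px² + V_Py²) = 4.4388 m/s.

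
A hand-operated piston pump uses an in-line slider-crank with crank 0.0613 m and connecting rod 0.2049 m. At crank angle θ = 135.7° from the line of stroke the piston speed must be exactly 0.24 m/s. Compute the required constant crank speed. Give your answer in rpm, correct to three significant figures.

68.5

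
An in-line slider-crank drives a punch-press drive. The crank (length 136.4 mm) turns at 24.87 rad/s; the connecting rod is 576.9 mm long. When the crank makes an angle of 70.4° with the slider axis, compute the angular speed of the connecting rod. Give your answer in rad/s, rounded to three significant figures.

2.02

ω = 24.87 rad/s
The rod makes angle φ with the slider axis where L sinφ = r sinθ; differentiating, L cosφ·φ̇ = r ω cosθ.
L cosφ = √(L² − r² sin²θ) = 0.56241 m.
|ω_rod| = r ω |cosθ| / √(L² − r² sin²θ) = 0.1364·24.87·0.33545/0.56241 = 2.0233 rad/s.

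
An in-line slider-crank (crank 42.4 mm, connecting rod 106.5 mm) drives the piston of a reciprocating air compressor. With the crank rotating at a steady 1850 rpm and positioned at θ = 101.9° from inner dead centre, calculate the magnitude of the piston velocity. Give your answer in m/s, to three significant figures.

ω = 2π·1850/60 = 193.7 rad/s
For an in-line slider-crank, x = r cosθ + √(L² − r² sin²θ), so v = −rω sinθ·[1 + r cosθ/√(L² − r² sin²θ)].
With r = 0.0424 m, L = 0.1065 m, θ = 101.9°: √(L² − r² sin²θ) = 0.098086 m.
v = −0.0424·193.7·0.97851·[1 + 0.0424·-0.20620/0.098086] = -7.3212 m/s.
|v| = 7.3212 m/s.

7.32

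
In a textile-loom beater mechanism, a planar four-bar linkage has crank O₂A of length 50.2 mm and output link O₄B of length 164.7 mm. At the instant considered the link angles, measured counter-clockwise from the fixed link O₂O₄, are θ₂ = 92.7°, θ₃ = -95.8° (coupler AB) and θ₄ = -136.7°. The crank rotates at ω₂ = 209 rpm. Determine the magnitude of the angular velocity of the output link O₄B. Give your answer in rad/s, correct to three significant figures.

1.51

ω₂ = 21.89 rad/s (from 209 rpm).
Differentiating the loop-closure r₂e^{iθ₂}+r₃e^{iθ₃}=r₁+r₄e^{iθ₄} gives r₂ω₂e^{iθ₂}+r₃ω₃e^{iθ₃}=r₄ω₄e^{iθ₄}.
Eliminating the other unknown: ω₄ = r₂ω₂ sin(θ₂−θ₃) / [r₄ sin(θ₄−θ₃)].
Numerator sine = -0.14781; denominator sine = -0.65474.
Result = 0.0502·21.89·(-0.14781) / (0.1647·(-0.65474)) = +1.506 rad/s; magnitude 1.506 rad/s.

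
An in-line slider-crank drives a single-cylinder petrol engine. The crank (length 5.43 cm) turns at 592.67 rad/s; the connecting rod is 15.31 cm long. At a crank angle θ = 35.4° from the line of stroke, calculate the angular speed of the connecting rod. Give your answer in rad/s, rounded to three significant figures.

ω = 592.7 rad/s
The rod makes angle φ with the slider axis where L sinφ = r sinθ; differentiating, L cosφ·φ̇ = r ω cosθ.
L cosφ = √(L² − r² sin²θ) = 0.14983 m.
|ω_rod| = r ω |cosθ| / √(L² − r² sin²θ) = 0.0543·592.7·0.81513/0.14983 = 175.08 rad/s.

175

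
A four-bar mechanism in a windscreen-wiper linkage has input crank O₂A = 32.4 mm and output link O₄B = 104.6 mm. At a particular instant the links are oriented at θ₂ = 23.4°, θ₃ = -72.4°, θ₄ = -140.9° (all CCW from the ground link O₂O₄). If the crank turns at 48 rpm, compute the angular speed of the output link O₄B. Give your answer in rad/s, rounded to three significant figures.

1.66

ω₂ = 5.027 rad/s (from 48 rpm).
Differentiating the loop-closure r₂e^{iθ₂}+r₃e^{iθ₃}=r₁+r₄e^{iθ₄} gives r₂ω₂e^{iθ₂}+r₃ω₃e^{iθ₃}=r₄ω₄e^{iθ₄}.
Eliminating the other unknown: ω₄ = r₂ω₂ sin(θ₂−θ₃) / [r₄ sin(θ₄−θ₃)].
Numerator sine = +0.99488; denominator sine = -0.93042.
Result = 0.0324·5.027·(+0.99488) / (0.1046·(-0.93042)) = -1.6649 rad/s; magnitude 1.6649 rad/s.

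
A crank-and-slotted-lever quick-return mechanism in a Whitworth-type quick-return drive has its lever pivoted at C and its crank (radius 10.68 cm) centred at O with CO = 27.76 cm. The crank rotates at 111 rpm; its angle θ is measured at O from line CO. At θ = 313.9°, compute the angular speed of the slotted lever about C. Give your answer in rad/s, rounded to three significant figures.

2.87

ω = 11.62 rad/s (from 111 rpm).
Crank pin A relative to C: A = (d + r cosθ, r sinθ); lever angle φ = atan2(r sinθ, d + r cosθ).
Differentiating tanφ: φ̇ = rω(d cosθ + r)/(d² + r² + 2dr cosθ).
d² + r² + 2dr cosθ = |CA|² = 0.129584 m²;  d cosθ + r = +0.29929 m.
|ω_lever| = |0.1068·11.62·+0.29929| / 0.129584 = 2.8672 rad/s.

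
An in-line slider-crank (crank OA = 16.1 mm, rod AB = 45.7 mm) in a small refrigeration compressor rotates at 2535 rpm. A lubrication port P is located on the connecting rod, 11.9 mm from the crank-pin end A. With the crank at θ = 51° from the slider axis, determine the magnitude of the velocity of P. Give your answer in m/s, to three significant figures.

4.04

ω = 265.5 rad/s.  Crank-pin speed |V_A| = rω = 4.274 m/s, perpendicular to OA.
Rod angle: sinφ = −(r/L) sinθ ⇒ φ = -15.890°; ω_rod = −rω cosθ/√(L²−r²sin²θ) = -61.194 rad/s.
V_P = V_A + ω_rod × AP, with AP = 0.0119 m along the rod.
Components: V_Px = −rω sinθ − a·ω_rod·sinφ = -3.5209 m/s;  V_Py = rω cosθ + a·ω_rod·cosφ = +1.9893 m/s.
|V_P| = √(V_Px² + V_Py²) = 4.044 m/s.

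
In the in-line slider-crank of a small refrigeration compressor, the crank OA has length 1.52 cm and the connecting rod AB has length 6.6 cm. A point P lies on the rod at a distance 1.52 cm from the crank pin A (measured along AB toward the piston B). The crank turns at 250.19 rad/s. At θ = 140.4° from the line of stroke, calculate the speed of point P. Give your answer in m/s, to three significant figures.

ω = 250.2 rad/s.  Crank-pin speed |V_A| = rω = 3.8029 m/s, perpendicular to OA.
Rod angle: sinφ = −(r/L) sinθ ⇒ φ = -8.442°; ω_rod = −rω cosθ/√(L²−r²sin²θ) = +44.883 rad/s.
V_P = V_A + ω_rod × AP, with AP = 0.0152 m along the rod.
Components: V_Px = −rω sinθ − a·ω_rod·sinφ = -2.3239 m/s;  V_Py = rω cosθ + a·ω_rod·cosφ = -2.2553 m/s.
|V_P| = √(V_Px² + V_Py²) = 3.2384 m/s.

3.24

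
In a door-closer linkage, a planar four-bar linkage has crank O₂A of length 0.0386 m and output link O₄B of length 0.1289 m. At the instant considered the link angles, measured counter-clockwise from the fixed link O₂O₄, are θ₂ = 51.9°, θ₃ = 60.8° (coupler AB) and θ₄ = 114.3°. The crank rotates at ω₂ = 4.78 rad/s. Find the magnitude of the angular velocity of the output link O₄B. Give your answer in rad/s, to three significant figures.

ω₂ = 4.78 rad/s
Differentiating the loop-closure r₂e^{iθ₂}+r₃e^{iθ₃}=r₁+r₄e^{iθ₄} gives r₂ω₂e^{iθ₂}+r₃ω₃e^{iθ₃}=r₄ω₄e^{iθ₄}.
Eliminating the other unknown: ω₄ = r₂ω₂ sin(θ₂−θ₃) / [r₄ sin(θ₄−θ₃)].
Numerator sine = -0.15471; denominator sine = +0.80386.
Result = 0.0386·4.78·(-0.15471) / (0.1289·(+0.80386)) = -0.27549 rad/s; magnitude 0.27549 rad/s.

0.275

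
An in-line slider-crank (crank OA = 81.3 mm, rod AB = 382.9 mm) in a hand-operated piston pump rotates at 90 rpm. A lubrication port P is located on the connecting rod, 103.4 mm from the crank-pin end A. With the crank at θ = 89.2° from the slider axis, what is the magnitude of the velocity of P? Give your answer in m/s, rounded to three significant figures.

ω = 9.425 rad/s.  Crank-pin speed |V_A| = rω = 0.76623 m/s, perpendicular to OA.
Rod angle: sinφ = −(r/L) sinθ ⇒ φ = -12.258°; ω_rod = −rω cosθ/√(L²−r²sin²θ) = -0.028592 rad/s.
V_P = V_A + ω_rod × AP, with AP = 0.1034 m along the rod.
Components: V_Px = −rω sinθ − a·ω_rod·sinφ = -0.76679 m/s;  V_Py = rω cosθ + a·ω_rod·cosφ = +0.0078093 m/s.
|V_P| = √(V_Px² + V_Py²) = 0.76683 m/s.

0.767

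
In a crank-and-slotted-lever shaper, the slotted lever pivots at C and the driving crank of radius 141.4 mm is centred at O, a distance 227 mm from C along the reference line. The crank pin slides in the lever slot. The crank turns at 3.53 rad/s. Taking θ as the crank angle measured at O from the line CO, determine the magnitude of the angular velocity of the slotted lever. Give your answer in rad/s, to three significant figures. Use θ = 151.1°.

ω = 3.53 rad/s
Crank pin A relative to C: A = (d + r cosθ, r sinθ); lever angle φ = atan2(r sinθ, d + r cosθ).
Differentiating tanφ: φ̇ = rω(d cosθ + r)/(d² + r² + 2dr cosθ).
d² + r² + 2dr cosθ = |CA|² = 0.015322 m²;  d cosθ + r = -0.05733 m.
|ω_lever| = |0.1414·3.53·-0.05733| / 0.015322 = 1.8676 rad/s.

1.87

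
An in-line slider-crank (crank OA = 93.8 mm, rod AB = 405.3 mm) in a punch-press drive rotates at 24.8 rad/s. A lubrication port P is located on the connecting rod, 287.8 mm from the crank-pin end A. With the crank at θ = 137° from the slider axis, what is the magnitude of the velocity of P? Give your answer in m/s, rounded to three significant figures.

ω = 24.8 rad/s.  Crank-pin speed |V_A| = rω = 2.3262 m/s, perpendicular to OA.
Rod angle: sinφ = −(r/L) sinθ ⇒ φ = -9.081°; ω_rod = −rω cosθ/√(L²−r²sin²θ) = +4.2509 rad/s.
V_P = V_A + ω_rod × AP, with AP = 0.2878 m along the rod.
Components: V_Px = −rω sinθ − a·ω_rod·sinφ = -1.3934 m/s;  V_Py = rω cosθ + a·ω_rod·cosφ = -0.49322 m/s.
|V_P| = √(V_Px² + V_Py²) = 1.4781 m/s.

1.48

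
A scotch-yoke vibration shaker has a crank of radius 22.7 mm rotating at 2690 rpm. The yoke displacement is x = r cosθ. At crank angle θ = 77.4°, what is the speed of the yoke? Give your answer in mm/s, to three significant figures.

6240

ω = 281.7 rad/s (from 2690 rpm).
x = r cosθ ⇒ ẋ = −rω sinθ.
|v| = rω|sinθ| = 0.0227·281.7·|sin 77.4°| = 6.2405 m/s = 6240.5 mm/s.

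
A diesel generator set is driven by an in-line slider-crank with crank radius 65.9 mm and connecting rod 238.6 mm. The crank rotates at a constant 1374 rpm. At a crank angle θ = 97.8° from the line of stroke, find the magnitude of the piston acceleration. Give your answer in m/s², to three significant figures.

ω = 2π·1374/60 = 143.9 rad/s
x(θ) = r cosθ + √(L² − r² sin²θ); with ω constant, a = ω²·d²x/dθ².
d²x/dθ² = −r cosθ − r²(cos2θ)/√u − r⁴ sin²2θ/(4u^{3/2}),  u = L² − r² sin²θ = 0.0526671 m².
Substituting r = 0.0659 m, L = 0.2386 m, θ = 97.8°: d²x/dθ² = +0.027142 m.
a = ω²·d²x/dθ² = (143.9)²·(+0.027142) = +561.91 m/s²;  |a| = 561.91 m/s².

562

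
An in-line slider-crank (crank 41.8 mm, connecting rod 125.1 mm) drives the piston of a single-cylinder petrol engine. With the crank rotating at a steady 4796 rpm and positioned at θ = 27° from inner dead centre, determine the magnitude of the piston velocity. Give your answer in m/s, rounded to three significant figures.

12.4

ω = 2π·4796/60 = 502.2 rad/s
For an in-line slider-crank, x = r cosθ + √(L² − r² sin²θ), so v = −rω sinθ·[1 + r cosθ/√(L² − r² sin²θ)].
With r = 0.0418 m, L = 0.1251 m, θ = 27°: √(L² − r² sin²θ) = 0.12365 m.
v = −0.0418·502.2·0.45399·[1 + 0.0418·0.89101/0.12365] = -12.402 m/s.
|v| = 12.402 m/s.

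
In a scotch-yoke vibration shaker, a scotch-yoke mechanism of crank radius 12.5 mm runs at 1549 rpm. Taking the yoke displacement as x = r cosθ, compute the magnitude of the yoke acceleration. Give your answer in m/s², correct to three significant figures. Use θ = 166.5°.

ω = 162.2 rad/s (from 1549 rpm).
x = r cosθ ⇒ ẍ = −rω² cosθ (ω constant).
|a| = rω²|cosθ| = 0.0125·(162.2)²·|cos 166.5°| = 319.82 m/s².

320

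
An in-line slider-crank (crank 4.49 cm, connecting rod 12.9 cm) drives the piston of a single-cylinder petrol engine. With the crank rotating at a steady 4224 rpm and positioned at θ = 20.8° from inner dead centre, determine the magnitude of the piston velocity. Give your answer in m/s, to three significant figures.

9.37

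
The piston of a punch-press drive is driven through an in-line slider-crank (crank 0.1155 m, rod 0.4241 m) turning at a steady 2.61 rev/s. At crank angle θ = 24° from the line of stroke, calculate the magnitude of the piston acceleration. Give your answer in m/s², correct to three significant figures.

ω = 2π·2.61 = 16.4 rad/s
x(θ) = r cosθ + √(L² − r² sin²θ); with ω constant, a = ω²·d²x/dθ².
d²x/dθ² = −r cosθ − r²(cos2θ)/√u − r⁴ sin²2θ/(4u^{3/2}),  u = L² − r² sin²θ = 0.177654 m².
Substituting r = 0.1155 m, L = 0.4241 m, θ = 24°: d²x/dθ² = -0.12702 m.
a = ω²·d²x/dθ² = (16.4)²·(-0.12702) = -34.16 m/s²;  |a| = 34.16 m/s².

34.2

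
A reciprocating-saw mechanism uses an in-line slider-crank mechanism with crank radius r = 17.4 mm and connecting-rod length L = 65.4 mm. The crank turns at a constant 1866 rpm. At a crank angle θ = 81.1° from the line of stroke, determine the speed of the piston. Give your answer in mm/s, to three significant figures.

ω = 2π·1866/60 = 195.4 rad/s
For an in-line slider-crank, x = r cosθ + √(L² − r² sin²θ), so v = −rω sinθ·[1 + r cosθ/√(L² − r² sin²θ)].
With r = 0.0174 m, L = 0.0654 m, θ = 81.1°: √(L² − r² sin²θ) = 0.0631 m.
v = −0.0174·195.4·0.98796·[1 + 0.0174·0.15471/0.0631] = -3.5025 m/s.
|v| = 3.5025 m/s = 3502.5 mm/s.

3500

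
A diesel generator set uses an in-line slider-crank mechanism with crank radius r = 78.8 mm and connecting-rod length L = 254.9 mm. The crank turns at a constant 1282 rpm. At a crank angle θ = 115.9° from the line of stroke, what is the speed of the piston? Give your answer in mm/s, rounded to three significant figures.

ω = 2π·1282/60 = 134.3 rad/s
For an in-line slider-crank, x = r cosθ + √(L² − r² sin²θ), so v = −rω sinθ·[1 + r cosθ/√(L² − r² sin²θ)].
With r = 0.0788 m, L = 0.2549 m, θ = 115.9°: √(L² − r² sin²θ) = 0.24485 m.
v = −0.0788·134.3·0.89956·[1 + 0.0788·-0.43680/0.24485] = -8.1786 m/s.
|v| = 8.1786 m/s = 8178.6 mm/s.

8180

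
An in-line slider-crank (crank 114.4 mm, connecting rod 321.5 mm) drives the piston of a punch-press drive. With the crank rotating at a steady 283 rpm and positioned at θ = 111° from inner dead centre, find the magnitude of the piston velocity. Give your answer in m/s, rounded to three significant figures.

ω = 2π·283/60 = 29.64 rad/s
For an in-line slider-crank, x = r cosθ + √(L² − r² sin²θ), so v = −rω sinθ·[1 + r cosθ/√(L² − r² sin²θ)].
With r = 0.1144 m, L = 0.3215 m, θ = 111°: √(L² − r² sin²θ) = 0.30324 m.
v = −0.1144·29.64·0.93358·[1 + 0.1144·-0.35837/0.30324] = -2.7372 m/s.
|v| = 2.7372 m/s.

2.74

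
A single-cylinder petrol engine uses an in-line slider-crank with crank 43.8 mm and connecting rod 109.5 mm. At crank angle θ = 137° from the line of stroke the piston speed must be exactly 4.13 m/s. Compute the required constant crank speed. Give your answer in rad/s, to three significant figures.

For an in-line slider-crank, |v_piston| = rω|sinθ|·[1 + r cosθ/√(L² − r² sin²θ)].
With r = 0.0438 m, L = 0.1095 m, θ = 137°: the bracketed kinematic factor |dx/dθ| = 0.020788 m.
ω = v/|dx/dθ| = 4.13/0.020788 = 198.67 rad/s.

199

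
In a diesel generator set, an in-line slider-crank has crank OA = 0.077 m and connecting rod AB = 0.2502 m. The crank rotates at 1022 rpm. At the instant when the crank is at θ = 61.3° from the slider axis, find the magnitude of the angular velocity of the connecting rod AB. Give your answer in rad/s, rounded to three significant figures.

ω = 107 rad/s (converted from 1022 rpm).
The rod makes angle φ with the slider axis where L sinφ = r sinθ; differentiating, L cosφ·φ̇ = r ω cosθ.
L cosφ = √(L² − r² sin²θ) = 0.24091 m.
|ω_rod| = r ω |cosθ| / √(L² − r² sin²θ) = 0.077·107·0.48022/0.24091 = 16.427 rad/s.

16.4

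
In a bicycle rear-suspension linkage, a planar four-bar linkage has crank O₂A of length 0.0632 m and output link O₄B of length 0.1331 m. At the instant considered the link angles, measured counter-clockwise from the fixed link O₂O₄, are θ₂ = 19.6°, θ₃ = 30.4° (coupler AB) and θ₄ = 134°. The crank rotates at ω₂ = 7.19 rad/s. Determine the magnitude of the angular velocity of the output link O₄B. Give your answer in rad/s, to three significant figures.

ω₂ = 7.19 rad/s
Differentiating the loop-closure r₂e^{iθ₂}+r₃e^{iθ₃}=r₁+r₄e^{iθ₄} gives r₂ω₂e^{iθ₂}+r₃ω₃e^{iθ₃}=r₄ω₄e^{iθ₄}.
Eliminating the other unknown: ω₄ = r₂ω₂ sin(θ₂−θ₃) / [r₄ sin(θ₄−θ₃)].
Numerator sine = -0.18738; denominator sine = +0.97196.
Result = 0.0632·7.19·(-0.18738) / (0.1331·(+0.97196)) = -0.65818 rad/s; magnitude 0.65818 rad/s.

0.658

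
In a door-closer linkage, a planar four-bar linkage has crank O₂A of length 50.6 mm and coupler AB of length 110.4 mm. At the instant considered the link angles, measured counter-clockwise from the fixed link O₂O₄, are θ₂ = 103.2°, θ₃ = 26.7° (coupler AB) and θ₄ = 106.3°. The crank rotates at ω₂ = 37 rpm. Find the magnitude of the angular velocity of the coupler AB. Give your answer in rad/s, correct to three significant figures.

0.0976

ω₂ = 3.875 rad/s (from 37 rpm).
Differentiating the loop-closure r₂e^{iθ₂}+r₃e^{iθ₃}=r₁+r₄e^{iθ₄} gives r₂ω₂e^{iθ₂}+r₃ω₃e^{iθ₃}=r₄ω₄e^{iθ₄}.
Eliminating the other unknown: ω₃ = r₂ω₂ sin(θ₄−θ₂) / [r₃ sin(θ₃−θ₄)].
Numerator sine = +0.05408; denominator sine = -0.98357.
Result = 0.0506·3.875·(+0.05408) / (0.1104·(-0.98357)) = -0.097641 rad/s; magnitude 0.097641 rad/s.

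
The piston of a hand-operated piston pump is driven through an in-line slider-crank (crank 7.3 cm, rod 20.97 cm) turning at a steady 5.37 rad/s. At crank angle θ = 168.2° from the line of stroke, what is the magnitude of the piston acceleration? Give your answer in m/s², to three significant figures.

ω = 5.37 rad/s
x(θ) = r cosθ + √(L² − r² sin²θ); with ω constant, a = ω²·d²x/dθ².
d²x/dθ² = −r cosθ − r²(cos2θ)/√u − r⁴ sin²2θ/(4u^{3/2}),  u = L² − r² sin²θ = 0.0437512 m².
Substituting r = 0.073 m, L = 0.2097 m, θ = 168.2°: d²x/dθ² = +0.047987 m.
a = ω²·d²x/dθ² = (5.37)²·(+0.047987) = +1.3838 m/s²;  |a| = 1.3838 m/s².

1.38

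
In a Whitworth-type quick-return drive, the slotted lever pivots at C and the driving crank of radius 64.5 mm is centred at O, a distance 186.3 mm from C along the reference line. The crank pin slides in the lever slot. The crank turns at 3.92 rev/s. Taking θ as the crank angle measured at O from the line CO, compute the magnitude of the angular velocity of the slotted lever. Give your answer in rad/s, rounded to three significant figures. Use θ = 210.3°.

8.45

ω = 24.63 rad/s (from 3.92 rev/s).
Crank pin A relative to C: A = (d + r cosθ, r sinθ); lever angle φ = atan2(r sinθ, d + r cosθ).
Differentiating tanφ: φ̇ = rω(d cosθ + r)/(d² + r² + 2dr cosθ).
d² + r² + 2dr cosθ = |CA|² = 0.0181182 m²;  d cosθ + r = -0.096351 m.
|ω_lever| = |0.0645·24.63·-0.096351| / 0.0181182 = 8.4482 rad/s.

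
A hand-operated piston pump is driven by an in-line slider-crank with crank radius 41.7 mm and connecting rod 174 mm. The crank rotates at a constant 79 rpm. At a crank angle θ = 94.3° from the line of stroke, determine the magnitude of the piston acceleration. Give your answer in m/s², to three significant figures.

ω = 2π·79/60 = 8.273 rad/s
x(θ) = r cosθ + √(L² − r² sin²θ); with ω constant, a = ω²·d²x/dθ².
d²x/dθ² = −r cosθ − r²(cos2θ)/√u − r⁴ sin²2θ/(4u^{3/2}),  u = L² − r² sin²θ = 0.0285469 m².
Substituting r = 0.0417 m, L = 0.174 m, θ = 94.3°: d²x/dθ² = +0.013299 m.
a = ω²·d²x/dθ² = (8.273)²·(+0.013299) = +0.9102 m/s²;  |a| = 0.9102 m/s².

0.910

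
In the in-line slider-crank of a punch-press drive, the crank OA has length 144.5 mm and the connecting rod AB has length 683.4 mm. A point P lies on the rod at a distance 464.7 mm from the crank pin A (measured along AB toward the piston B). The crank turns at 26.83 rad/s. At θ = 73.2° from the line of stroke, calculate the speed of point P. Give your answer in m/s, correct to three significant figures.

ω = 26.83 rad/s.  Crank-pin speed |V_A| = rω = 3.8769 m/s, perpendicular to OA.
Rod angle: sinφ = −(r/L) sinθ ⇒ φ = -11.678°; ω_rod = −rω cosθ/√(L²−r²sin²θ) = -1.6743 rad/s.
V_P = V_A + ω_rod × AP, with AP = 0.4647 m along the rod.
Components: V_Px = −rω sinθ − a·ω_rod·sinφ = -3.869 m/s;  V_Py = rω cosθ + a·ω_rod·cosφ = +0.3586 m/s.
|V_P| = √(V_Px² + V_Py²) = 3.8855 m/s.

3.89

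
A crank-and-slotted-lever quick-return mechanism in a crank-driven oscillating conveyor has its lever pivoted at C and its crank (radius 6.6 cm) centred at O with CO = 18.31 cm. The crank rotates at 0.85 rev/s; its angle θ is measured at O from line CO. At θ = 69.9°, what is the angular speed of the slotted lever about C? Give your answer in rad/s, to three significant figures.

ω = 5.341 rad/s (from 0.85 rev/s).
Crank pin A relative to C: A = (d + r cosθ, r sinθ); lever angle φ = atan2(r sinθ, d + r cosθ).
Differentiating tanφ: φ̇ = rω(d cosθ + r)/(d² + r² + 2dr cosθ).
d² + r² + 2dr cosθ = |CA|² = 0.0461876 m²;  d cosθ + r = +0.12892 m.
|ω_lever| = |0.066·5.341·+0.12892| / 0.0461876 = 0.9839 rad/s.

0.984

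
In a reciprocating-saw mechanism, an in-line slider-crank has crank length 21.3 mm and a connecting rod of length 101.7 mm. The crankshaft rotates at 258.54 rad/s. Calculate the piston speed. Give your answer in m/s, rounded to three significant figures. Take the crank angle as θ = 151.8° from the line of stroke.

2.12

ω = 258.5 rad/s
For an in-line slider-crank, x = r cosθ + √(L² − r² sin²θ), so v = −rω sinθ·[1 + r cosθ/√(L² − r² sin²θ)].
With r = 0.0213 m, L = 0.1017 m, θ = 151.8°: √(L² − r² sin²θ) = 0.1012 m.
v = −0.0213·258.5·0.47255·[1 + 0.0213·-0.88130/0.1012] = -2.1196 m/s.
|v| = 2.1196 m/s.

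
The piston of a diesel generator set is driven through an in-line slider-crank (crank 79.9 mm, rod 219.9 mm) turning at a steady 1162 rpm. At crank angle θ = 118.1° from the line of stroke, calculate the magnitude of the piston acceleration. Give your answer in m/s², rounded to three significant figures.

798

ω = 2π·1162/60 = 121.7 rad/s
x(θ) = r cosθ + √(L² − r² sin²θ); with ω constant, a = ω²·d²x/dθ².
d²x/dθ² = −r cosθ − r²(cos2θ)/√u − r⁴ sin²2θ/(4u^{3/2}),  u = L² − r² sin²θ = 0.0433883 m².
Substituting r = 0.0799 m, L = 0.2199 m, θ = 118.1°: d²x/dθ² = +0.053905 m.
a = ω²·d²x/dθ² = (121.7)²·(+0.053905) = +798.17 m/s²;  |a| = 798.17 m/s².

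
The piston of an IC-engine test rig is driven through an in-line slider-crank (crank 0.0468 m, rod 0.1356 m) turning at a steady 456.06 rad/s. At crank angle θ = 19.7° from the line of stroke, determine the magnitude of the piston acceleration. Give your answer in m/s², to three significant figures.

11800

ω = 456.1 rad/s
x(θ) = r cosθ + √(L² − r² sin²θ); with ω constant, a = ω²·d²x/dθ².
d²x/dθ² = −r cosθ − r²(cos2θ)/√u − r⁴ sin²2θ/(4u^{3/2}),  u = L² − r² sin²θ = 0.0181385 m².
Substituting r = 0.0468 m, L = 0.1356 m, θ = 19.7°: d²x/dθ² = -0.056825 m.
a = ω²·d²x/dθ² = (456.1)²·(-0.056825) = -11819 m/s²;  |a| = 11819 m/s².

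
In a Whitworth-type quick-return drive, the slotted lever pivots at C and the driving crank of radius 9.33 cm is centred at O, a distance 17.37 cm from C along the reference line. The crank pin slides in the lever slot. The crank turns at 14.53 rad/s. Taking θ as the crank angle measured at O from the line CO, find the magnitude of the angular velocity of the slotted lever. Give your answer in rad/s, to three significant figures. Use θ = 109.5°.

1.71

ω = 14.53 rad/s
Crank pin A relative to C: A = (d + r cosθ, r sinθ); lever angle φ = atan2(r sinθ, d + r cosθ).
Differentiating tanφ: φ̇ = rω(d cosθ + r)/(d² + r² + 2dr cosθ).
d² + r² + 2dr cosθ = |CA|² = 0.0280571 m²;  d cosθ + r = +0.035318 m.
|ω_lever| = |0.0933·14.53·+0.035318| / 0.0280571 = 1.7065 rad/s.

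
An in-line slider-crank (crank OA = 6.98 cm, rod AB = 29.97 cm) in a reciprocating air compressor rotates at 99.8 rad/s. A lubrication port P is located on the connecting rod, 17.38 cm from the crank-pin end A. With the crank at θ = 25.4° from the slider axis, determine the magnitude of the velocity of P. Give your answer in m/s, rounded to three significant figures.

4.27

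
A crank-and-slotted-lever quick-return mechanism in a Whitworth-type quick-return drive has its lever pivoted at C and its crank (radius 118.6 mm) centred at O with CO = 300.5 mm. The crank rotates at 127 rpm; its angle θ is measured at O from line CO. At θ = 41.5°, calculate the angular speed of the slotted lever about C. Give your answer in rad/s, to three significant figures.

ω = 13.3 rad/s (from 127 rpm).
Crank pin A relative to C: A = (d + r cosθ, r sinθ); lever angle φ = atan2(r sinθ, d + r cosθ).
Differentiating tanφ: φ̇ = rω(d cosθ + r)/(d² + r² + 2dr cosθ).
d² + r² + 2dr cosθ = |CA|² = 0.157751 m²;  d cosθ + r = +0.34366 m.
|ω_lever| = |0.1186·13.3·+0.34366| / 0.157751 = 3.4362 rad/s.

3.44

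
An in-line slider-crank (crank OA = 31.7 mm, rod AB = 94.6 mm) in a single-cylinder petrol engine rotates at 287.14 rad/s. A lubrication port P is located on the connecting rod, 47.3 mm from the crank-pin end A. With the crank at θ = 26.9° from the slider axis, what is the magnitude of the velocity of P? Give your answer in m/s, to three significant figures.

6.24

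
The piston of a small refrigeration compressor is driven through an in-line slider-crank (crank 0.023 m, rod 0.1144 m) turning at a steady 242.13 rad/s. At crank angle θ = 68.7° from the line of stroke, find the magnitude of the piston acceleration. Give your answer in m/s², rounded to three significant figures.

ω = 242.1 rad/s
x(θ) = r cosθ + √(L² − r² sin²θ); with ω constant, a = ω²·d²x/dθ².
d²x/dθ² = −r cosθ − r²(cos2θ)/√u − r⁴ sin²2θ/(4u^{3/2}),  u = L² − r² sin²θ = 0.0126282 m².
Substituting r = 0.023 m, L = 0.1144 m, θ = 68.7°: d²x/dθ² = -0.0049122 m.
a = ω²·d²x/dθ² = (242.1)²·(-0.0049122) = -287.99 m/s²;  |a| = 287.99 m/s².

288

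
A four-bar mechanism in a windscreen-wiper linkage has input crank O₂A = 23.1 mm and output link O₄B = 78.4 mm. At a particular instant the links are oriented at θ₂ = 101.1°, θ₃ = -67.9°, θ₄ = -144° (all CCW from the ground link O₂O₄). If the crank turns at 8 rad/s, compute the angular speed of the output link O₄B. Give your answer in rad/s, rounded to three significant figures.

ω₂ = 8 rad/s
Differentiating the loop-closure r₂e^{iθ₂}+r₃e^{iθ₃}=r₁+r₄e^{iθ₄} gives r₂ω₂e^{iθ₂}+r₃ω₃e^{iθ₃}=r₄ω₄e^{iθ₄}.
Eliminating the other unknown: ω₄ = r₂ω₂ sin(θ₂−θ₃) / [r₄ sin(θ₄−θ₃)].
Numerator sine = +0.19081; denominator sine = -0.97072.
Result = 0.0231·8·(+0.19081) / (0.0784·(-0.97072)) = -0.46333 rad/s; magnitude 0.46333 rad/s.

0.463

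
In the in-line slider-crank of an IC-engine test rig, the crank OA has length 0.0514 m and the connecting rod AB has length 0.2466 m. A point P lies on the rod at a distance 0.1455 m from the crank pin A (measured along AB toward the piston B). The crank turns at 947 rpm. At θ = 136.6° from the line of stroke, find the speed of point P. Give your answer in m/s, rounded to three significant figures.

ω = 99.17 rad/s.  Crank-pin speed |V_A| = rω = 5.0973 m/s, perpendicular to OA.
Rod angle: sinφ = −(r/L) sinθ ⇒ φ = -8.234°; ω_rod = −rω cosθ/√(L²−r²sin²θ) = +15.175 rad/s.
V_P = V_A + ω_rod × AP, with AP = 0.1455 m along the rod.
Components: V_Px = −rω sinθ − a·ω_rod·sinφ = -3.1861 m/s;  V_Py = rω cosθ + a·ω_rod·cosφ = -1.5184 m/s.
|V_P| = √(V_Px² + V_Py²) = 3.5294 m/s.

3.53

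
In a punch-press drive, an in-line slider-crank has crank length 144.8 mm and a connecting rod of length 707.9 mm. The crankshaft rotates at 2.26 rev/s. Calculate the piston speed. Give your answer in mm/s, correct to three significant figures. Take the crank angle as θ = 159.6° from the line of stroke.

579

ω = 2π·2.26 = 14.2 rad/s
For an in-line slider-crank, x = r cosθ + √(L² − r² sin²θ), so v = −rω sinθ·[1 + r cosθ/√(L² − r² sin²θ)].
With r = 0.1448 m, L = 0.7079 m, θ = 159.6°: √(L² − r² sin²θ) = 0.7061 m.
v = −0.1448·14.2·0.34857·[1 + 0.1448·-0.93728/0.7061] = -0.57896 m/s.
|v| = 0.57896 m/s = 578.96 mm/s.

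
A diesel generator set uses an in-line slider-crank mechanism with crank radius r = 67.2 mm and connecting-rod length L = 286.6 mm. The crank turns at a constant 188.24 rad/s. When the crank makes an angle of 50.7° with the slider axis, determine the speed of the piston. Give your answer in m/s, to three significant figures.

ω = 188.2 rad/s
For an in-line slider-crank, x = r cosθ + √(L² − r² sin²θ), so v = −rω sinθ·[1 + r cosθ/√(L² − r² sin²θ)].
With r = 0.0672 m, L = 0.2866 m, θ = 50.7°: √(L² − r² sin²θ) = 0.28184 m.
v = −0.0672·188.2·0.77384·[1 + 0.0672·0.63338/0.28184] = -11.267 m/s.
|v| = 11.267 m/s.

11.3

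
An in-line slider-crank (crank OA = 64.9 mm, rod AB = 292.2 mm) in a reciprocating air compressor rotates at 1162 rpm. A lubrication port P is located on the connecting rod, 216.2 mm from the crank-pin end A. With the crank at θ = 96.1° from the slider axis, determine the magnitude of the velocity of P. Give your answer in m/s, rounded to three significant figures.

7.72

ω = 121.7 rad/s.  Crank-pin speed |V_A| = rω = 7.8973 m/s, perpendicular to OA.
Rod angle: sinφ = −(r/L) sinθ ⇒ φ = -12.759°; ω_rod = −rω cosθ/√(L²−r²sin²θ) = +2.9447 rad/s.
V_P = V_A + ω_rod × AP, with AP = 0.2162 m along the rod.
Components: V_Px = −rω sinθ − a·ω_rod·sinφ = -7.712 m/s;  V_Py = rω cosθ + a·ω_rod·cosφ = -0.21827 m/s.
|V_P| = √(V_Px² + V_Py²) = 7.7151 m/s.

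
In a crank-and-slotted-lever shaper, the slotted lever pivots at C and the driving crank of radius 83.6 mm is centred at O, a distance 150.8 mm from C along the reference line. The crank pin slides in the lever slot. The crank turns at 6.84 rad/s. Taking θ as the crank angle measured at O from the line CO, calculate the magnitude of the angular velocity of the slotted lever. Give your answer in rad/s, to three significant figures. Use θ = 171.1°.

ω = 6.84 rad/s
Crank pin A relative to C: A = (d + r cosθ, r sinθ); lever angle φ = atan2(r sinθ, d + r cosθ).
Differentiating tanφ: φ̇ = rω(d cosθ + r)/(d² + r² + 2dr cosθ).
d² + r² + 2dr cosθ = |CA|² = 0.00481942 m²;  d cosθ + r = -0.065384 m.
|ω_lever| = |0.0836·6.84·-0.065384| / 0.00481942 = 7.7579 rad/s.

7.76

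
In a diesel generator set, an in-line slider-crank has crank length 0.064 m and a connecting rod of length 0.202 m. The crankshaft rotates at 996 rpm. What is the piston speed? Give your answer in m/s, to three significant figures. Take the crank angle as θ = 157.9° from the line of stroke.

1.77

ω = 2π·996/60 = 104.3 rad/s
For an in-line slider-crank, x = r cosθ + √(L² − r² sin²θ), so v = −rω sinθ·[1 + r cosθ/√(L² − r² sin²θ)].
With r = 0.064 m, L = 0.202 m, θ = 157.9°: √(L² − r² sin²θ) = 0.20056 m.
v = −0.064·104.3·0.37622·[1 + 0.064·-0.92653/0.20056] = -1.7689 m/s.
|v| = 1.7689 m/s.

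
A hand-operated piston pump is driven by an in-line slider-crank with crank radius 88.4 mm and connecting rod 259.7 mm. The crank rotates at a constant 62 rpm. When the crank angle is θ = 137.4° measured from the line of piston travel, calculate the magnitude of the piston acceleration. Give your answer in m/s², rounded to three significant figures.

2.59

ω = 2π·62/60 = 6.493 rad/s
x(θ) = r cosθ + √(L² − r² sin²θ); with ω constant, a = ω²·d²x/dθ².
d²x/dθ² = −r cosθ − r²(cos2θ)/√u − r⁴ sin²2θ/(4u^{3/2}),  u = L² − r² sin²θ = 0.0638638 m².
Substituting r = 0.0884 m, L = 0.2597 m, θ = 137.4°: d²x/dθ² = +0.061544 m.
a = ω²·d²x/dθ² = (6.493)²·(+0.061544) = +2.5943 m/s²;  |a| = 2.5943 m/s².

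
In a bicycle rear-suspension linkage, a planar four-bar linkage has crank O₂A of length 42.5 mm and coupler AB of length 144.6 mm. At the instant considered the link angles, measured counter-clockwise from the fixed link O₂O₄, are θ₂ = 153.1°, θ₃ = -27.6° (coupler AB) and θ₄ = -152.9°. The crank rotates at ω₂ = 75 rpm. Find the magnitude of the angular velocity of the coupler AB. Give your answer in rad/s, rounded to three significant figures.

2.29

ω₂ = 7.854 rad/s (from 75 rpm).
Differentiating the loop-closure r₂e^{iθ₂}+r₃e^{iθ₃}=r₁+r₄e^{iθ₄} gives r₂ω₂e^{iθ₂}+r₃ω₃e^{iθ₃}=r₄ω₄e^{iθ₄}.
Eliminating the other unknown: ω₃ = r₂ω₂ sin(θ₄−θ₂) / [r₃ sin(θ₃−θ₄)].
Numerator sine = +0.80902; denominator sine = +0.81614.
Result = 0.0425·7.854·(+0.80902) / (0.1446·(+0.81614)) = +2.2883 rad/s; magnitude 2.2883 rad/s.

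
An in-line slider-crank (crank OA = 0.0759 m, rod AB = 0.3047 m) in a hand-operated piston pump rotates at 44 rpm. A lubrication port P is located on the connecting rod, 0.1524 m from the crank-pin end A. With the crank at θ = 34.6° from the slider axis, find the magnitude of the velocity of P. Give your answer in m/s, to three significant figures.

ω = 4.608 rad/s.  Crank-pin speed |V_A| = rω = 0.34972 m/s, perpendicular to OA.
Rod angle: sinφ = −(r/L) sinθ ⇒ φ = -8.132°; ω_rod = −rω cosθ/√(L²−r²sin²θ) = -0.95436 rad/s.
V_P = V_A + ω_rod × AP, with AP = 0.1524 m along the rod.
Components: V_Px = −rω sinθ − a·ω_rod·sinφ = -0.21916 m/s;  V_Py = rω cosθ + a·ω_rod·cosφ = +0.14389 m/s.
|V_P| = √(V_Px² + V_Py²) = 0.26217 m/s.

0.262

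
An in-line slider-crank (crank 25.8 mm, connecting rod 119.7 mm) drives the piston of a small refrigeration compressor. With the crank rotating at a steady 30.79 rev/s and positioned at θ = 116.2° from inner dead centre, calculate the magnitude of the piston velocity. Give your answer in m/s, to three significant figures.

4.04

ω = 2π·30.8 = 193.5 rad/s
For an in-line slider-crank, x = r cosθ + √(L² − r² sin²θ), so v = −rω sinθ·[1 + r cosθ/√(L² − r² sin²θ)].
With r = 0.0258 m, L = 0.1197 m, θ = 116.2°: √(L² − r² sin²θ) = 0.11744 m.
v = −0.0258·193.5·0.89726·[1 + 0.0258·-0.44151/0.11744] = -4.0441 m/s.
|v| = 4.0441 m/s.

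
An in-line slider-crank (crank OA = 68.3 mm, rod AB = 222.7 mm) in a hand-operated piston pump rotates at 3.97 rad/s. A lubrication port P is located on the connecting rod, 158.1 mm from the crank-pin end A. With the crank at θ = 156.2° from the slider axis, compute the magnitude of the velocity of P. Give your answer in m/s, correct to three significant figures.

0.113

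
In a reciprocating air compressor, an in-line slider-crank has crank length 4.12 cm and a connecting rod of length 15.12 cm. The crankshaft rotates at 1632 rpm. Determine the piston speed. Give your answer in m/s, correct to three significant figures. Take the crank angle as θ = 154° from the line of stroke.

ω = 2π·1632/60 = 170.9 rad/s
For an in-line slider-crank, x = r cosθ + √(L² − r² sin²θ), so v = −rω sinθ·[1 + r cosθ/√(L² − r² sin²θ)].
With r = 0.0412 m, L = 0.1512 m, θ = 154°: √(L² − r² sin²θ) = 0.15012 m.
v = −0.0412·170.9·0.43837·[1 + 0.0412·-0.89879/0.15012] = -2.3253 m/s.
|v| = 2.3253 m/s.

2.33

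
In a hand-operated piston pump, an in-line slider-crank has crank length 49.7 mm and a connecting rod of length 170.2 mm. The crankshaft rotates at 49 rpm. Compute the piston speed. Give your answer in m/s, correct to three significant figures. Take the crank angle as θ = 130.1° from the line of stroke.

ω = 2π·49/60 = 5.131 rad/s
For an in-line slider-crank, x = r cosθ + √(L² − r² sin²θ), so v = −rω sinθ·[1 + r cosθ/√(L² − r² sin²θ)].
With r = 0.0497 m, L = 0.1702 m, θ = 130.1°: √(L² − r² sin²θ) = 0.1659 m.
v = −0.0497·5.131·0.76492·[1 + 0.0497·-0.64412/0.1659] = -0.15743 m/s.
|v| = 0.15743 m/s.

0.157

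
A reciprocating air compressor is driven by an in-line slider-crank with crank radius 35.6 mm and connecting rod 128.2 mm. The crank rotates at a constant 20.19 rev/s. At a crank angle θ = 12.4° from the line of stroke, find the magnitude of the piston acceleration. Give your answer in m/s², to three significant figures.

705

ω = 2π·20.2 = 126.9 rad/s
x(θ) = r cosθ + √(L² − r² sin²θ); with ω constant, a = ω²·d²x/dθ².
d²x/dθ² = −r cosθ − r²(cos2θ)/√u − r⁴ sin²2θ/(4u^{3/2}),  u = L² − r² sin²θ = 0.0163768 m².
Substituting r = 0.0356 m, L = 0.1282 m, θ = 12.4°: d²x/dθ² = -0.043793 m.
a = ω²·d²x/dθ² = (126.9)²·(-0.043793) = -704.76 m/s²;  |a| = 704.76 m/s².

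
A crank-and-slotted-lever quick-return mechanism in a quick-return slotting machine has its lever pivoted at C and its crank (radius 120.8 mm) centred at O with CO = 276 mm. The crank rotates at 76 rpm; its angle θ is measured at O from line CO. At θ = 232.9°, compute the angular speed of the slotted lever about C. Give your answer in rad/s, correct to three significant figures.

ω = 7.959 rad/s (from 76 rpm).
Crank pin A relative to C: A = (d + r cosθ, r sinθ); lever angle φ = atan2(r sinθ, d + r cosθ).
Differentiating tanφ: φ̇ = rω(d cosθ + r)/(d² + r² + 2dr cosθ).
d² + r² + 2dr cosθ = |CA|² = 0.0505458 m²;  d cosθ + r = -0.045685 m.
|ω_lever| = |0.1208·7.959·-0.045685| / 0.0505458 = 0.86896 rad/s.

0.869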